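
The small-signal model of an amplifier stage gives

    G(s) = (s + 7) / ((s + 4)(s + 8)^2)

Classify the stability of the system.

stable

The poles can be read from the denominator factors: s = -4, -8, -8.
Since all poles lie strictly in the left half-plane, the system is stable.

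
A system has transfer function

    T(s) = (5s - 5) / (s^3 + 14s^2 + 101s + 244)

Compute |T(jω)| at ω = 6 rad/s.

|T(j6)| ≈ 0.06489

Substitute s = j6: numerator = -5 + j30, denominator = -260 + j390.
|T(j6)| = |-5 + j30| / |-260 + j390| = 30.414 / 468.72 ≈ 0.06489.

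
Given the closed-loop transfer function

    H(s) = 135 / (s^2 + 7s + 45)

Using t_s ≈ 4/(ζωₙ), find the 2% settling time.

t_s ≈ 1.143 s

Comparing s^2 + 7s + 45 to s^2 + 2ζωₙs + ωₙ²: ωₙ = √45 ≈ 6.708 rad/s and ζ = 7/(2·√45) ≈ 0.5217.
ζωₙ = 7/2 = 3.5, so t_s ≈ 4/(ζωₙ) = 4/3.5 ≈ 1.143 s.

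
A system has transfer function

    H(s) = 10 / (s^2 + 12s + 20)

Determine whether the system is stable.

The denominator s^2 + 12s + 20 factors as (s + 10)(s + 2), giving poles at s = -10, -2.
Since all poles lie strictly in the left half-plane, the system is stable.

stable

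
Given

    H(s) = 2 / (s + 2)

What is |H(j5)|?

|H(j5)| ≈ 0.3714

Substitute s = j5: numerator = 2, denominator = 2 + j5.
|H(j5)| = |2| / |2 + j5| = 2 / 5.3852 ≈ 0.3714.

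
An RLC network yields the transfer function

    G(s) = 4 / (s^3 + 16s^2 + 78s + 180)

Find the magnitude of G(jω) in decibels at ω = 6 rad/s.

|G(j6)|_dB ≈ -41.4 dB

Substitute s = j6: numerator = 4, denominator = -396 + j252.
|G(j6)| = |4| / |-396 + j252| = 4 / 469.38 ≈ 0.008522.
In decibels: 20·log₁₀(0.008522) ≈ -41.4 dB.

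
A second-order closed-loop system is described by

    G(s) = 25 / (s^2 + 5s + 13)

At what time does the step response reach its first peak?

t_p ≈ 1.209 s

Comparing s^2 + 5s + 13 to s^2 + 2ζωₙs + ωₙ²: ωₙ = √13 ≈ 3.606 rad/s and ζ = 5/(2·√13) ≈ 0.6934.
ζωₙ = 5/2 = 2.5, so ω_d = ωₙ√(1−ζ²) = √(ωₙ² − (ζωₙ)²) = √(13 − 2.5²) = √6.75 ≈ 2.598 rad/s.
t_p = π/ω_d = π/2.598 ≈ 1.209 s.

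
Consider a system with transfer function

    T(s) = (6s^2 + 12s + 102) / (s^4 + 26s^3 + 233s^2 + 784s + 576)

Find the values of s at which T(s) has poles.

s = -8, -1, -8, -9

The poles are the roots of the denominator s^4 + 26s^3 + 233s^2 + 784s + 576 = 0.
Trying s = -8: the polynomial evaluates to 0, so (s + 8) is a factor.
Dividing out leaves s^3 + 18s^2 + 89s + 72 = 0.
This factors further as (s + 1)(s + 8)(s + 9) = 0.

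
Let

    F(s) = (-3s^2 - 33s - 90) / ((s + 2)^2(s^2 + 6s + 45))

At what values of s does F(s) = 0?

s = -5, -6

Set the numerator to zero: -3s^2 - 33s - 90 = 0, i.e. -3·(s^2 + 11s + 30) = 0.
Factoring: (s + 5)(s + 6) = 0.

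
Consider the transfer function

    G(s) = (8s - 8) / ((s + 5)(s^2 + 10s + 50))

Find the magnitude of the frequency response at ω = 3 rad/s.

Substitute s = j3: numerator = -8 + j24, denominator = 115 + j273.
|G(j3)| = |-8 + j24| / |115 + j273| = 25.298 / 296.23 ≈ 0.08540.

|G(j3)| ≈ 0.08540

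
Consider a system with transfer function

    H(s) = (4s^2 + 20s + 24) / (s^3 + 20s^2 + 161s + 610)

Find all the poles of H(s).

The poles are the roots of the denominator s^3 + 20s^2 + 161s + 610 = 0.
Trying s = -10: the polynomial evaluates to 0, so (s + 10) is a factor.
Dividing out leaves s^2 + 10s + 61 = 0.
The quadratic formula then gives s = -5 ± 6j.

s = -5 ± 6j, -10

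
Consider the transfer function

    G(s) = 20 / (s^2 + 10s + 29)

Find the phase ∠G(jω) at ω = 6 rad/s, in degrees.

∠G(j6) ≈ -96.65°

At s = j6: numerator = 20, denominator = -7 + j60.
∠G = ∠num − ∠den = 0° − (96.654°) = -96.65°.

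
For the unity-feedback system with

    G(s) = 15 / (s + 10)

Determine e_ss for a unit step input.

e_ss = 0.4000

G(s) has no poles at the origin.
This is a Type 0 system. Kp = lim_{s→0} G(s) = 15/10 = 3/2.
e_ss = 1/(1 + Kp) = 1/(1 + 3/2) = 2/5 ≈ 0.4000.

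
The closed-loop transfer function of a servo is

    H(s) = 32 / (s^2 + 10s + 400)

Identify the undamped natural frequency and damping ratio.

Compare the denominator to the standard form s^2 + 2ζωₙs + ωₙ².
ωₙ² = 400, so ωₙ = 20 rad/s.
2ζωₙ = 10, so ζ = 10/(2·20) = 0.25.

ωₙ = 20 rad/s, ζ = 0.25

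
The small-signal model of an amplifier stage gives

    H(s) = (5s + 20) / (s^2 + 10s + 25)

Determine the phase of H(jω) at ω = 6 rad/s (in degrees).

∠H(j6) ≈ -44.08°

At s = j6: numerator = 20 + j30, denominator = -11 + j60.
∠H = ∠num − ∠den = 56.310° − (100.39°) = -44.08°.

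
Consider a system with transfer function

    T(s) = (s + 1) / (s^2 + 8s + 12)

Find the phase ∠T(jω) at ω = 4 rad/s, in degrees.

∠T(j4) ≈ -21.16°

At s = j4: numerator = 1 + j4, denominator = -4 + j32.
∠T = ∠num − ∠den = 75.964° − (97.125°) = -21.16°.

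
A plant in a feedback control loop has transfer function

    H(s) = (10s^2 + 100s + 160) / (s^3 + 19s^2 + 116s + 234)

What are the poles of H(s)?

The poles are the roots of the denominator s^3 + 19s^2 + 116s + 234 = 0.
Trying s = -9: the polynomial evaluates to 0, so (s + 9) is a factor.
Dividing out leaves s^2 + 10s + 26 = 0.
The quadratic formula then gives s = -5 ± 1j.

s = -5 ± j, -9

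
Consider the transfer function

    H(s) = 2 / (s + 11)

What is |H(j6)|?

Substitute s = j6: numerator = 2, denominator = 11 + j6.
|H(j6)| = |2| / |11 + j6| = 2 / 12.530 ≈ 0.1596.

|H(j6)| ≈ 0.1596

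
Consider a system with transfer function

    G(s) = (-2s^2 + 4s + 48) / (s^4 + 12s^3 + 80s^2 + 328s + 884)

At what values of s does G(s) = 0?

s = -4, 6

Set the numerator to zero: -2s^2 + 4s + 48 = 0, i.e. -2·(s^2 - 2s - 24) = 0.
Factoring: (s + 4)(s - 6) = 0.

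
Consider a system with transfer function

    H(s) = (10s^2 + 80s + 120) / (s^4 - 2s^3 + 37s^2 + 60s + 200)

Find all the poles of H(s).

s = 2 + 6j, 2 - 6j, -1 + 2j, -1 - 2j

The poles are the roots of the denominator s^4 - 2s^3 + 37s^2 + 60s + 200 = 0.
No real roots exist; factor into two real quadratics: (s^2 - 4s + 40)(s^2 + 2s + 5) = 0.
Each quadratic gives a conjugate pair via the quadratic formula.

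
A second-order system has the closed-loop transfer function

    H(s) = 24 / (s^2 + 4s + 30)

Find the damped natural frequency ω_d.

Comparing s^2 + 4s + 30 to s^2 + 2ζωₙs + ωₙ²: ωₙ = √30 ≈ 5.477 rad/s and ζ = 4/(2·√30) ≈ 0.3651.
ζωₙ = 4/2 = 2, so ω_d = ωₙ√(1−ζ²) = √(ωₙ² − (ζωₙ)²) = √(30 − 2²) = √26 ≈ 5.099 rad/s.

ω_d ≈ 5.099 rad/s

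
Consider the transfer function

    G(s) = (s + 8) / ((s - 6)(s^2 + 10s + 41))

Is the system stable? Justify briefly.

unstable

The poles can be read from the denominator factors: s = 6, -5 ± 4j.
Since the pole(s) at s = 6 lie in the right half-plane, the system is unstable.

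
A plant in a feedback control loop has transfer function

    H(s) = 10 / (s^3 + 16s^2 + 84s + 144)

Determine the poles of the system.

s = -6, -6, -4

The poles are the roots of the denominator s^3 + 16s^2 + 84s + 144 = 0.
Trying s = -6: the polynomial evaluates to 0, so (s + 6) is a factor.
Dividing out leaves s^2 + 10s + 24 = 0.
Factoring the quadratic: (s + 6)(s + 4) = 0.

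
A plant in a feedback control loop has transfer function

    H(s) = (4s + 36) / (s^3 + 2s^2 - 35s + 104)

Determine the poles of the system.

The poles are the roots of the denominator s^3 + 2s^2 - 35s + 104 = 0.
Trying s = -8: the polynomial evaluates to 0, so (s + 8) is a factor.
Dividing out leaves s^2 - 6s + 13 = 0.
The quadratic formula then gives s = 3 ± 2j.

s = 3 ± 2j, -8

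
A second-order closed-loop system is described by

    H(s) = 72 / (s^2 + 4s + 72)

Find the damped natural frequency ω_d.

Comparing s^2 + 4s + 72 to s^2 + 2ζωₙs + ωₙ²: ωₙ = √72 ≈ 8.485 rad/s and ζ = 4/(2·√72) ≈ 0.2357.
ζωₙ = 4/2 = 2, so ω_d = ωₙ√(1−ζ²) = √(ωₙ² − (ζωₙ)²) = √(72 − 2²) = √68 ≈ 8.246 rad/s.

ω_d ≈ 8.246 rad/s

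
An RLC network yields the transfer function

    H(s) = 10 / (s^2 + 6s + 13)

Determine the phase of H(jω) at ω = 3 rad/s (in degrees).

∠H(j3) ≈ -77.47°

At s = j3: numerator = 10, denominator = 4 + j18.
∠H = ∠num − ∠den = 0° − (77.471°) = -77.47°.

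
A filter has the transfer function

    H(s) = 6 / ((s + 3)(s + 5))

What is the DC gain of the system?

Set s = 0: H(0) = (6) / (15) = 2/5.

H(0) = 2/5 ≈ 0.4000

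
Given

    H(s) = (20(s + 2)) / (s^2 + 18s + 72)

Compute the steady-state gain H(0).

H(0) = 5/9 ≈ 0.5556

Set s = 0: H(0) = (40) / (72) = 5/9.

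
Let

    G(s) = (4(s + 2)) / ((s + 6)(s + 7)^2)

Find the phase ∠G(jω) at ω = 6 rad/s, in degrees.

∠G(j6) ≈ -54.64°

At s = j6: numerator = 8 + j24, denominator = -426 + j582.
∠G = ∠num − ∠den = 71.565° − (126.20°) = -54.64°.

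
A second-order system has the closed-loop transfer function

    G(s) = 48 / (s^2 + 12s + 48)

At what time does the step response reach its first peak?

Comparing s^2 + 12s + 48 to s^2 + 2ζωₙs + ωₙ²: ωₙ = √48 ≈ 6.928 rad/s and ζ = 12/(2·√48) ≈ 0.8660.
ζωₙ = 12/2 = 6, so ω_d = ωₙ√(1−ζ²) = √(ωₙ² − (ζωₙ)²) = √(48 − 6²) = √12 ≈ 3.464 rad/s.
t_p = π/ω_d = π/3.464 ≈ 0.9069 s.

t_p ≈ 0.9069 s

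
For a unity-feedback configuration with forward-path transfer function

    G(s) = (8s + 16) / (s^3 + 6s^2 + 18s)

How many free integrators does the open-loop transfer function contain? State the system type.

Factor s from the denominator: s^3 + 6s^2 + 18s = s·(s^2 + 6s + 18).
There is 1 pole at the origin, so the system is Type 1.

Type 1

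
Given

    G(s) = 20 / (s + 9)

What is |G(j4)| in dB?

Substitute s = j4: numerator = 20, denominator = 9 + j4.
|G(j4)| = |20| / |9 + j4| = 20 / 9.8489 ≈ 2.031.
In decibels: 20·log₁₀(2.031) ≈ 6.15 dB.

|G(j4)|_dB ≈ 6.15 dB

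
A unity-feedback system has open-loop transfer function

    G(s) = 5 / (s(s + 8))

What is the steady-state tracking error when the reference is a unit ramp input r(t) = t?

G(s) has one pole at the origin.
This is a Type 1 system. Kv = lim_{s→0} s·G(s) = 5/8.
e_ss = 1/Kv = 1/(5/8) = 8/5 ≈ 1.600.

e_ss = 1.600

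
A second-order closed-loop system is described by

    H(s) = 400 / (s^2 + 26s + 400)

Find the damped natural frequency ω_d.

ω_d ≈ 15.20 rad/s

Comparing s^2 + 26s + 400 to s^2 + 2ζωₙs + ωₙ²: ωₙ = 20 rad/s and ζ = 26/(2·20) = 0.65.
ζωₙ = 26/2 = 13, so ω_d = ωₙ√(1−ζ²) = √(ωₙ² − (ζωₙ)²) = √(400 − 13²) = √231 ≈ 15.20 rad/s.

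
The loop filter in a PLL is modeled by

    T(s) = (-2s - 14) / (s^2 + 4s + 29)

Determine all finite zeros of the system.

s = -7

Set the numerator to zero: -2s - 14 = 0, i.e. -2·(s + 7) = 0.
So s = -7.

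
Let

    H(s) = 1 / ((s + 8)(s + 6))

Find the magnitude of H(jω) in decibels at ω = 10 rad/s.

Substitute s = j10: numerator = 1, denominator = -52 + j140.
|H(j10)| = |1| / |-52 + j140| = 1 / 149.35 ≈ 0.006696.
In decibels: 20·log₁₀(0.006696) ≈ -43.5 dB.

|H(j10)|_dB ≈ -43.5 dB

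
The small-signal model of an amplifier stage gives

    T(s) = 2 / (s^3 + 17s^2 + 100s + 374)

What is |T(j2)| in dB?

Substitute s = j2: numerator = 2, denominator = 306 + j192.
|T(j2)| = |2| / |306 + j192| = 2 / 361.25 ≈ 0.005536.
In decibels: 20·log₁₀(0.005536) ≈ -45.1 dB.

|T(j2)|_dB ≈ -45.1 dB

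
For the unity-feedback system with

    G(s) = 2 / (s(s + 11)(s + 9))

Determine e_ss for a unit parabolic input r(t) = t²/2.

G(s) has one pole at the origin.
This is a Type 1 system; Ka = lim_{s→0} s^2·G(s) = 0, so the steady-state error for a parabola input is infinite.

e_ss = ∞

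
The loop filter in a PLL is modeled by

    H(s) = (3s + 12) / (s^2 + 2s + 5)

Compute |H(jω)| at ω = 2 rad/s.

Substitute s = j2: numerator = 12 + j6, denominator = 1 + j4.
|H(j2)| = |12 + j6| / |1 + j4| = 13.416 / 4.1231 ≈ 3.254.

|H(j2)| ≈ 3.254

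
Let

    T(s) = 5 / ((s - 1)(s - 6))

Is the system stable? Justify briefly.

The poles can be read from the denominator factors: s = 1, 6.
Since the pole(s) at s = 1, 6 lie in the right half-plane, the system is unstable.

unstable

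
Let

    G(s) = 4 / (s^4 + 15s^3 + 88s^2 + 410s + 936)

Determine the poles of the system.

The poles are the roots of the denominator s^4 + 15s^3 + 88s^2 + 410s + 936 = 0.
Trying s = -4: the polynomial evaluates to 0, so (s + 4) is a factor.
Dividing out leaves s^3 + 11s^2 + 44s + 234 = 0.
This factors further as (s^2 + 2s + 26)(s + 9) = 0.

s = -1 + 5j, -1 - 5j, -4, -9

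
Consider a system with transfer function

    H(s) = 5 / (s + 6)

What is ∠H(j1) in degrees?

∠H(j1) ≈ -9.462°

At s = j1: numerator = 5, denominator = 6 + j1.
∠H = ∠num − ∠den = 0° − (9.4623°) = -9.462°.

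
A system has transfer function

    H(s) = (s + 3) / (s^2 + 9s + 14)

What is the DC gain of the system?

H(0) = 3/14 ≈ 0.2143

Set s = 0: H(0) = (3) / (14) = 3/14.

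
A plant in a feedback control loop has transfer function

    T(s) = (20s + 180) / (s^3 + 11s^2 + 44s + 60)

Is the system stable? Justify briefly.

The denominator s^3 + 11s^2 + 44s + 60 factors as (s + 3)(s^2 + 8s + 20), giving poles at s = -3, -4 + 2j, -4 - 2j.
Since all poles lie strictly in the left half-plane, the system is stable.

stable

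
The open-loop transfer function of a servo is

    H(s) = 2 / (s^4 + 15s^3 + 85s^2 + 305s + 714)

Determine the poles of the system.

s = -1 ± 4j, -6, -7

The poles are the roots of the denominator s^4 + 15s^3 + 85s^2 + 305s + 714 = 0.
Trying s = -6: the polynomial evaluates to 0, so (s + 6) is a factor.
Dividing out leaves s^3 + 9s^2 + 31s + 119 = 0.
This factors further as (s^2 + 2s + 17)(s + 7) = 0.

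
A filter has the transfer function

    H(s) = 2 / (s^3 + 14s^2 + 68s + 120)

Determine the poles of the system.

s = -4 ± 2j, -6

The poles are the roots of the denominator s^3 + 14s^2 + 68s + 120 = 0.
Trying s = -6: the polynomial evaluates to 0, so (s + 6) is a factor.
Dividing out leaves s^2 + 8s + 20 = 0.
The quadratic formula then gives s = -4 ± 2j.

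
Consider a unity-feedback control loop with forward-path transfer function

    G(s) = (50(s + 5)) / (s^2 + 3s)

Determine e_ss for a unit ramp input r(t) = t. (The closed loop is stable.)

G(s) has one pole at the origin.
This is a Type 1 system. Kv = lim_{s→0} s·G(s) = 250/3.
e_ss = 1/Kv = 1/(250/3) = 3/250 ≈ 0.01200.

e_ss = 0.01200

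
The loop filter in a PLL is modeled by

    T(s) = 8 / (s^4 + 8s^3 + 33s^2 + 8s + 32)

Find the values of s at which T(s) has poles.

s = j, -j, -4 + 4j, -4 - 4j

The poles are the roots of the denominator s^4 + 8s^3 + 33s^2 + 8s + 32 = 0.
No real roots exist; factor into two real quadratics: (s^2 + 1)(s^2 + 8s + 32) = 0.
Each quadratic gives a conjugate pair via the quadratic formula.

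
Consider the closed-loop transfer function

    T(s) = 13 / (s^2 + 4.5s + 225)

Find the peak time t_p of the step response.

Comparing s^2 + 4.5s + 225 to s^2 + 2ζωₙs + ωₙ²: ωₙ = 15 rad/s and ζ = 4.5/(2·15) = 0.15.
ζωₙ = 4.5/2 = 2.25, so ω_d = ωₙ√(1−ζ²) = √(ωₙ² − (ζωₙ)²) = √(225 − 2.25²) = √219.9375 ≈ 14.83 rad/s.
t_p = π/ω_d = π/14.83 ≈ 0.2118 s.

t_p ≈ 0.2118 s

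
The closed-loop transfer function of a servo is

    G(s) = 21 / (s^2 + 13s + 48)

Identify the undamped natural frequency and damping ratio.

ωₙ ≈ 6.928 rad/s, ζ ≈ 0.9382

Compare the denominator to the standard form s^2 + 2ζωₙs + ωₙ².
ωₙ² = 48, so ωₙ = √48 ≈ 6.928 rad/s.
2ζωₙ = 13, so ζ = 13/(2·√48) ≈ 0.9382.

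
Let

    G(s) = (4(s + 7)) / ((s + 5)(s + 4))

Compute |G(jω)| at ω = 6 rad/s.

Substitute s = j6: numerator = 28 + j24, denominator = -16 + j54.
|G(j6)| = |28 + j24| / |-16 + j54| = 36.878 / 56.321 ≈ 0.6548.

|G(j6)| ≈ 0.6548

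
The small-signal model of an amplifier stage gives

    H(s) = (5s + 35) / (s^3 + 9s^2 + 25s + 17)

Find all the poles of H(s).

s = -4 ± j, -1

The poles are the roots of the denominator s^3 + 9s^2 + 25s + 17 = 0.
Trying s = -1: the polynomial evaluates to 0, so (s + 1) is a factor.
Dividing out leaves s^2 + 8s + 17 = 0.
The quadratic formula then gives s = -4 ± 1j.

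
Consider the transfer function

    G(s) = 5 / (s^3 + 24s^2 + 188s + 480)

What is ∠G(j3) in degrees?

At s = j3: numerator = 5, denominator = 264 + j537.
∠G = ∠num − ∠den = 0° − (63.820°) = -63.82°.

∠G(j3) ≈ -63.82°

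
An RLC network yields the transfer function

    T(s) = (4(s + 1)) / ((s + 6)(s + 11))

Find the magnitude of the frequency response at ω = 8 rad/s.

|T(j8)| ≈ 0.2371

Substitute s = j8: numerator = 4 + j32, denominator = 2 + j136.
|T(j8)| = |4 + j32| / |2 + j136| = 32.249 / 136.01 ≈ 0.2371.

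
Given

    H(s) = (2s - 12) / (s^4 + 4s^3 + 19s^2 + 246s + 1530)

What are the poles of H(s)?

The poles are the roots of the denominator s^4 + 4s^3 + 19s^2 + 246s + 1530 = 0.
No real roots exist; factor into two real quadratics: (s^2 - 6s + 45)(s^2 + 10s + 34) = 0.
Each quadratic gives a conjugate pair via the quadratic formula.

s = 3 ± 6j, -5 ± 3j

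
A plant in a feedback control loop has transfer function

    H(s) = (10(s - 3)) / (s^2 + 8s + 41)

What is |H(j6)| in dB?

Substitute s = j6: numerator = -30 + j60, denominator = 5 + j48.
|H(j6)| = |-30 + j60| / |5 + j48| = 67.082 / 48.260 ≈ 1.390.
In decibels: 20·log₁₀(1.390) ≈ 2.86 dB.

|H(j6)|_dB ≈ 2.86 dB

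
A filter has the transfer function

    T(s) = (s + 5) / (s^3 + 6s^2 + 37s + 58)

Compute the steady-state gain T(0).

Set s = 0: T(0) = (5) / (58) = 5/58.

T(0) = 5/58 ≈ 0.08621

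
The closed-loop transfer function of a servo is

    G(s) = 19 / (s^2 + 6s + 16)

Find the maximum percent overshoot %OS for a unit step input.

Comparing s^2 + 6s + 16 to s^2 + 2ζωₙs + ωₙ²: ωₙ = 4 rad/s and ζ = 6/(2·4) = 0.75.
%OS = 100·exp(−πζ/√(1−ζ²)) = 100·exp(−π·0.75/√(1−0.75²)) ≈ 2.84%.

%OS ≈ 2.84%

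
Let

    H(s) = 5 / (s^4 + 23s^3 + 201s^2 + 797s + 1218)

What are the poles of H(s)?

s = -7, -6, -5 + 2j, -5 - 2j

The poles are the roots of the denominator s^4 + 23s^3 + 201s^2 + 797s + 1218 = 0.
Trying s = -7: the polynomial evaluates to 0, so (s + 7) is a factor.
Dividing out leaves s^3 + 16s^2 + 89s + 174 = 0.
This factors further as (s + 6)(s^2 + 10s + 29) = 0.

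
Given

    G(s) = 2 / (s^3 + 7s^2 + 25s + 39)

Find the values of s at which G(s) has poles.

s = -2 + 3j, -2 - 3j, -3

The poles are the roots of the denominator s^3 + 7s^2 + 25s + 39 = 0.
Trying s = -3: the polynomial evaluates to 0, so (s + 3) is a factor.
Dividing out leaves s^2 + 4s + 13 = 0.
The quadratic formula then gives s = -2 ± 3j.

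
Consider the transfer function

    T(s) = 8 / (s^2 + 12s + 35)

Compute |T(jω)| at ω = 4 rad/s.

Substitute s = j4: numerator = 8, denominator = 19 + j48.
|T(j4)| = |8| / |19 + j48| = 8 / 51.624 ≈ 0.1550.

|T(j4)| ≈ 0.1550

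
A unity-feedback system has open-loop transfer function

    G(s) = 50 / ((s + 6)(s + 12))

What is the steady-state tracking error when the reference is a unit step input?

e_ss = 0.5902

G(s) has no poles at the origin.
This is a Type 0 system. Kp = lim_{s→0} G(s) = 50/72 = 25/36.
e_ss = 1/(1 + Kp) = 1/(1 + 25/36) = 36/61 ≈ 0.5902.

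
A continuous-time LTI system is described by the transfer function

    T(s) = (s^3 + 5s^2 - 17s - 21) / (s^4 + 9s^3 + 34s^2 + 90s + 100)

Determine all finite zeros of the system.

s = 3, -1, -7

Set the numerator to zero: s^3 + 5s^2 - 17s - 21 = 0.
Factoring: (s - 3)(s + 1)(s + 7) = 0.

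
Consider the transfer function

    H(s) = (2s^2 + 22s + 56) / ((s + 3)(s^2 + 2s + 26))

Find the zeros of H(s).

Set the numerator to zero: 2s^2 + 22s + 56 = 0, i.e. 2·(s^2 + 11s + 28) = 0.
Factoring: (s + 4)(s + 7) = 0.

s = -4, -7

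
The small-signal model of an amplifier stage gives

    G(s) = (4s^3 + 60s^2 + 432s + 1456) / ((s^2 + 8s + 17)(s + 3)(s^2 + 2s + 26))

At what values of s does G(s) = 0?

s = -4 + 6j, -4 - 6j, -7

Set the numerator to zero: 4s^3 + 60s^2 + 432s + 1456 = 0, i.e. 4·(s^3 + 15s^2 + 108s + 364) = 0.
Factoring: (s^2 + 8s + 52)(s + 7) = 0.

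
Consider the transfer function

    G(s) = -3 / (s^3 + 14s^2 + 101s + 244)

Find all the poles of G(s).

The poles are the roots of the denominator s^3 + 14s^2 + 101s + 244 = 0.
Trying s = -4: the polynomial evaluates to 0, so (s + 4) is a factor.
Dividing out leaves s^2 + 10s + 61 = 0.
The quadratic formula then gives s = -5 ± 6j.

s = -5 + 6j, -5 - 6j, -4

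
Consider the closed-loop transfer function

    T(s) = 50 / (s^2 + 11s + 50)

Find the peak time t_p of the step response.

t_p ≈ 0.7069 s

Comparing s^2 + 11s + 50 to s^2 + 2ζωₙs + ωₙ²: ωₙ = √50 ≈ 7.071 rad/s and ζ = 11/(2·√50) ≈ 0.7778.
ζωₙ = 11/2 = 5.5, so ω_d = ωₙ√(1−ζ²) = √(ωₙ² − (ζωₙ)²) = √(50 − 5.5²) = √19.75 ≈ 4.444 rad/s.
t_p = π/ω_d = π/4.444 ≈ 0.7069 s.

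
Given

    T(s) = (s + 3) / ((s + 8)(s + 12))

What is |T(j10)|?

|T(j10)| ≈ 0.05219

Substitute s = j10: numerator = 3 + j10, denominator = -4 + j200.
|T(j10)| = |3 + j10| / |-4 + j200| = 10.440 / 200.04 ≈ 0.05219.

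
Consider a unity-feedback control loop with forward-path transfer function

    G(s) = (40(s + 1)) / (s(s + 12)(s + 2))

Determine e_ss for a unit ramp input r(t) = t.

G(s) has one pole at the origin.
This is a Type 1 system. Kv = lim_{s→0} s·G(s) = 40/24 = 5/3.
e_ss = 1/Kv = 1/(5/3) = 3/5 ≈ 0.6000.

e_ss = 0.6000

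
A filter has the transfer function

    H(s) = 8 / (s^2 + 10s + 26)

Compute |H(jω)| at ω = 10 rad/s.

|H(j10)| ≈ 0.06431

Substitute s = j10: numerator = 8, denominator = -74 + j100.
|H(j10)| = |8| / |-74 + j100| = 8 / 124.40 ≈ 0.06431.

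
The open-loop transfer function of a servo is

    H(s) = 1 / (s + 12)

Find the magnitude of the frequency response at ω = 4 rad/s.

Substitute s = j4: numerator = 1, denominator = 12 + j4.
|H(j4)| = |1| / |12 + j4| = 1 / 12.649 ≈ 0.07906.

|H(j4)| ≈ 0.07906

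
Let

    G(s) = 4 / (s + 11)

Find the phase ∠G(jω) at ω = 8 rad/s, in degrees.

∠G(j8) ≈ -36.03°

At s = j8: numerator = 4, denominator = 11 + j8.
∠G = ∠num − ∠den = 0° − (36.027°) = -36.03°.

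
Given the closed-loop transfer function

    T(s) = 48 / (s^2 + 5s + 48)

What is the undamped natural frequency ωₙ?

ωₙ ≈ 6.928 rad/s

Compare the denominator to the standard form s^2 + 2ζωₙs + ωₙ².
ωₙ² = 48, so ωₙ = √48 ≈ 6.928 rad/s.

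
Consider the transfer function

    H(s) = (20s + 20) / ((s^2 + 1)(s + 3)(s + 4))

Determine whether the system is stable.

marginally stable

The poles can be read from the denominator factors: s = j, -j, -3, -4.
Since the simple pole(s) at s = ±j lie on the jω-axis with none in the right half-plane, the system is marginally stable.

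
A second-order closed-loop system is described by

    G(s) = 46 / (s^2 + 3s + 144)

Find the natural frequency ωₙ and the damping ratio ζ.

Compare the denominator to the standard form s^2 + 2ζωₙs + ωₙ².
ωₙ² = 144, so ωₙ = 12 rad/s.
2ζωₙ = 3, so ζ = 3/(2·12) = 0.125.
With ζ = 0.125 the response is underdamped.

ωₙ = 12 rad/s, ζ = 0.125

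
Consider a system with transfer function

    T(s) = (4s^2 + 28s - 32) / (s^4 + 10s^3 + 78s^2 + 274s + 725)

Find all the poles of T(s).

The poles are the roots of the denominator s^4 + 10s^3 + 78s^2 + 274s + 725 = 0.
No real roots exist; factor into two real quadratics: (s^2 + 4s + 29)(s^2 + 6s + 25) = 0.
Each quadratic gives a conjugate pair via the quadratic formula.

s = -2 + 5j, -2 - 5j, -3 + 4j, -3 - 4j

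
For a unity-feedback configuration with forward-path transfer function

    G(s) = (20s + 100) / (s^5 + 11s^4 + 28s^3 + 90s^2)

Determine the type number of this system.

Factor s from the denominator: s^5 + 11s^4 + 28s^3 + 90s^2 = s^2·(s^3 + 11s^2 + 28s + 90).
There are 2 poles at the origin, so the system is Type 2.

Type 2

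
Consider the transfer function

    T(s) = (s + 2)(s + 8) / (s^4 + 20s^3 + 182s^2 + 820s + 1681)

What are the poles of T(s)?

The poles are the roots of the denominator s^4 + 20s^3 + 182s^2 + 820s + 1681 = 0.
No real roots exist; factor into two real quadratics: (s^2 + 10s + 41)(s^2 + 10s + 41) = 0.
Each quadratic gives a conjugate pair via the quadratic formula.

s = -5 ± 4j, -5 ± 4j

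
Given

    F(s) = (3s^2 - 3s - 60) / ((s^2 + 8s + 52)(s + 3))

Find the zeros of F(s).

s = 5, -4

Set the numerator to zero: 3s^2 - 3s - 60 = 0, i.e. 3·(s^2 - s - 20) = 0.
Factoring: (s - 5)(s + 4) = 0.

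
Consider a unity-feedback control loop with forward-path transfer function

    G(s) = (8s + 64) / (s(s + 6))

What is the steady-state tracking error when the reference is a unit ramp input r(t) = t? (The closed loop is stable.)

e_ss = 0.09375

G(s) has one pole at the origin.
This is a Type 1 system. Kv = lim_{s→0} s·G(s) = 64/6 = 32/3.
e_ss = 1/Kv = 1/(32/3) = 3/32 ≈ 0.09375.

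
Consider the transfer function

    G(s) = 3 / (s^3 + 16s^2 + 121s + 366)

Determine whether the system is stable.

The denominator s^3 + 16s^2 + 121s + 366 factors as (s + 6)(s^2 + 10s + 61), giving poles at s = -6, -5 ± 6j.
Since all poles lie strictly in the left half-plane, the system is stable.

stable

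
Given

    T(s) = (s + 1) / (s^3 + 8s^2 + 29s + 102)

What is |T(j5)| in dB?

|T(j5)|_dB ≈ -25.9 dB

Substitute s = j5: numerator = 1 + j5, denominator = -98 + j20.
|T(j5)| = |1 + j5| / |-98 + j20| = 5.0990 / 100.02 ≈ 0.05098.
In decibels: 20·log₁₀(0.05098) ≈ -25.9 dB.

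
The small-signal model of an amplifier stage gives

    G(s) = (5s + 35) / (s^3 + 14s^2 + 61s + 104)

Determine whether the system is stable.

stable

The denominator s^3 + 14s^2 + 61s + 104 factors as (s + 8)(s^2 + 6s + 13), giving poles at s = -8, -3 ± 2j.
Since all poles lie strictly in the left half-plane, the system is stable.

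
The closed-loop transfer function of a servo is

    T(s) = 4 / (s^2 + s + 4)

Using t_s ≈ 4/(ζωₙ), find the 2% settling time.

Comparing s^2 + s + 4 to s^2 + 2ζωₙs + ωₙ²: ωₙ = 2 rad/s and ζ = 1/(2·2) = 0.25.
ζωₙ = 1/2 = 0.5, so t_s ≈ 4/(ζωₙ) = 4/0.5 = 8 s.

t_s ≈ 8 s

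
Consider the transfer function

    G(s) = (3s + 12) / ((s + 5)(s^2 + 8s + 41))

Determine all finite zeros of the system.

s = -4

Set the numerator to zero: 3s + 12 = 0, i.e. 3·(s + 4) = 0.
So s = -4.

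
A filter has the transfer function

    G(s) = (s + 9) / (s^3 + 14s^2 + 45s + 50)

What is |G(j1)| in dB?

Substitute s = j1: numerator = 9 + j1, denominator = 36 + j44.
|G(j1)| = |9 + j1| / |36 + j44| = 9.0554 / 56.851 ≈ 0.1593.
In decibels: 20·log₁₀(0.1593) ≈ -16.0 dB.

|G(j1)|_dB ≈ -16.0 dB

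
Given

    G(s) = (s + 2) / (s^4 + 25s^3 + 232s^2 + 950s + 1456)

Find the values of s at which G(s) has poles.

The poles are the roots of the denominator s^4 + 25s^3 + 232s^2 + 950s + 1456 = 0.
Trying s = -8: the polynomial evaluates to 0, so (s + 8) is a factor.
Dividing out leaves s^3 + 17s^2 + 96s + 182 = 0.
This factors further as (s^2 + 10s + 26)(s + 7) = 0.

s = -5 + j, -5 - j, -8, -7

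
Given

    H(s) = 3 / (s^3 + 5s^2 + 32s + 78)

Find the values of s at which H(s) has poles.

The poles are the roots of the denominator s^3 + 5s^2 + 32s + 78 = 0.
Trying s = -3: the polynomial evaluates to 0, so (s + 3) is a factor.
Dividing out leaves s^2 + 2s + 26 = 0.
The quadratic formula then gives s = -1 ± 5j.

s = -1 ± 5j, -3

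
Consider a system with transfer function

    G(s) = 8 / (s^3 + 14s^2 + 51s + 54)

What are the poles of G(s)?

The poles are the roots of the denominator s^3 + 14s^2 + 51s + 54 = 0.
Trying s = -9: the polynomial evaluates to 0, so (s + 9) is a factor.
Dividing out leaves s^2 + 5s + 6 = 0.
Factoring the quadratic: (s + 3)(s + 2) = 0.

s = -9, -3, -2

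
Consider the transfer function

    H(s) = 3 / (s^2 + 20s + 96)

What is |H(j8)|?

Substitute s = j8: numerator = 3, denominator = 32 + j160.
|H(j8)| = |3| / |32 + j160| = 3 / 163.17 ≈ 0.01839.

|H(j8)| ≈ 0.01839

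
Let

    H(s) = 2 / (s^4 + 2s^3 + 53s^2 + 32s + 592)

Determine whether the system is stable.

The denominator s^4 + 2s^3 + 53s^2 + 32s + 592 factors as (s^2 + 16)(s^2 + 2s + 37), giving poles at s = ±4j, -1 ± 6j.
Since the simple pole(s) at s = ±4j lie on the jω-axis with none in the right half-plane, the system is marginally stable.

marginally stable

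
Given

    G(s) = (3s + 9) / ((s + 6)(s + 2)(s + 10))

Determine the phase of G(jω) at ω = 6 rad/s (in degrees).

At s = j6: numerator = 9 + j18, denominator = -528 + j336.
∠G = ∠num − ∠den = 63.435° − (147.53°) = -84.09°.

∠G(j6) ≈ -84.09°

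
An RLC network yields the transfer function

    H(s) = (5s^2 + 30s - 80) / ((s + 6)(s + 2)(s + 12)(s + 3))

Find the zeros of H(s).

Set the numerator to zero: 5s^2 + 30s - 80 = 0, i.e. 5·(s^2 + 6s - 16) = 0.
Factoring: (s - 2)(s + 8) = 0.

s = 2, -8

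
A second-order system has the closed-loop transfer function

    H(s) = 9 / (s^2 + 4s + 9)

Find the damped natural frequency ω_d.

ω_d ≈ 2.236 rad/s

Comparing s^2 + 4s + 9 to s^2 + 2ζωₙs + ωₙ²: ωₙ = 3 rad/s and ζ = 4/(2·3) ≈ 0.6667.
ζωₙ = 4/2 = 2, so ω_d = ωₙ√(1−ζ²) = √(ωₙ² − (ζωₙ)²) = √(9 − 2²) = √5 ≈ 2.236 rad/s.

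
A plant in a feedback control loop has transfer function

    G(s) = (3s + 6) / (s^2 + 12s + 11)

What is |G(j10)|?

|G(j10)| ≈ 0.2048

Substitute s = j10: numerator = 6 + j30, denominator = -89 + j120.
|G(j10)| = |6 + j30| / |-89 + j120| = 30.594 / 149.40 ≈ 0.2048.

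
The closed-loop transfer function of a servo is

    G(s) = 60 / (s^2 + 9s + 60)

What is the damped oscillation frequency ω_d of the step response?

Comparing s^2 + 9s + 60 to s^2 + 2ζωₙs + ωₙ²: ωₙ = √60 ≈ 7.746 rad/s and ζ = 9/(2·√60) ≈ 0.5809.
ζωₙ = 9/2 = 4.5, so ω_d = ωₙ√(1−ζ²) = √(ωₙ² − (ζωₙ)²) = √(60 − 4.5²) = √39.75 ≈ 6.305 rad/s.

ω_d ≈ 6.305 rad/s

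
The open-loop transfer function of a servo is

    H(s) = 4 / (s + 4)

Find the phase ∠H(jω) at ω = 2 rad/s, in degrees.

At s = j2: numerator = 4, denominator = 4 + j2.
∠H = ∠num − ∠den = 0° − (26.565°) = -26.57°.

∠H(j2) ≈ -26.57°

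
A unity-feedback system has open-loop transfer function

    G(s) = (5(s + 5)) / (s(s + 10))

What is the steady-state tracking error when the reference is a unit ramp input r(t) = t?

e_ss = 0.4000

G(s) has one pole at the origin.
This is a Type 1 system. Kv = lim_{s→0} s·G(s) = 25/10 = 5/2.
e_ss = 1/Kv = 1/(5/2) = 2/5 ≈ 0.4000.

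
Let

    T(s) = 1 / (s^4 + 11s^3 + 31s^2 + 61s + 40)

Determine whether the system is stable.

stable

The denominator s^4 + 11s^3 + 31s^2 + 61s + 40 factors as (s + 1)(s^2 + 2s + 5)(s + 8), giving poles at s = -1, -1 + 2j, -1 - 2j, -8.
Since all poles lie strictly in the left half-plane, the system is stable.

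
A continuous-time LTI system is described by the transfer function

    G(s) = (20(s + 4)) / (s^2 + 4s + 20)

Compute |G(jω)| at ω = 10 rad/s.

|G(j10)| ≈ 2.408

Substitute s = j10: numerator = 80 + j200, denominator = -80 + j40.
|G(j10)| = |80 + j200| / |-80 + j40| = 215.41 / 89.443 ≈ 2.408.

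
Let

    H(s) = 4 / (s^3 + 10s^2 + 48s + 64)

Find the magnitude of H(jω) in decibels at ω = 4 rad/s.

Substitute s = j4: numerator = 4, denominator = -96 + j128.
|H(j4)| = |4| / |-96 + j128| = 4 / 160 = 0.02500.
In decibels: 20·log₁₀(0.02500) ≈ -32.0 dB.

|H(j4)|_dB ≈ -32.0 dB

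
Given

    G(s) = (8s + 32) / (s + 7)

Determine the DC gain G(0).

Set s = 0: G(0) = (32) / (7) = 32/7.

G(0) = 32/7 ≈ 4.571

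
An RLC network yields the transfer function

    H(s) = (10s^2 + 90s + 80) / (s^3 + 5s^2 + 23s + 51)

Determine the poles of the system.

s = -1 + 4j, -1 - 4j, -3

The poles are the roots of the denominator s^3 + 5s^2 + 23s + 51 = 0.
Trying s = -3: the polynomial evaluates to 0, so (s + 3) is a factor.
Dividing out leaves s^2 + 2s + 17 = 0.
The quadratic formula then gives s = -1 ± 4j.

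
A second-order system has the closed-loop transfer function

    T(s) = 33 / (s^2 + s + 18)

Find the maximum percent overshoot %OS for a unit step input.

%OS ≈ 68.9%

Comparing s^2 + s + 18 to s^2 + 2ζωₙs + ωₙ²: ωₙ = √18 ≈ 4.243 rad/s and ζ = 1/(2·√18) ≈ 0.1179.
%OS = 100·exp(−πζ/√(1−ζ²)) = 100·exp(−π·0.1179/√(1−0.1179²)) ≈ 68.9%.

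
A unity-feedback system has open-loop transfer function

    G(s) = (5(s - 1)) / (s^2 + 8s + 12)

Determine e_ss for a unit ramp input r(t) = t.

G(s) has no poles at the origin.
This is a Type 0 system; Kv = lim_{s→0} s·G(s) = 0, so the steady-state error for a ramp input is infinite.

e_ss = ∞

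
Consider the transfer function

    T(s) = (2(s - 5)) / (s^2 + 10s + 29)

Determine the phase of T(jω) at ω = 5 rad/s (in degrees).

∠T(j5) ≈ 49.57°

At s = j5: numerator = -10 + j10, denominator = 4 + j50.
∠T = ∠num − ∠den = 135° − (85.426°) = 49.57°.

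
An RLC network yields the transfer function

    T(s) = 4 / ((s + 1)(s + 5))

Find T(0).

Set s = 0: T(0) = (4) / (5) = 4/5.

T(0) = 4/5 ≈ 0.8000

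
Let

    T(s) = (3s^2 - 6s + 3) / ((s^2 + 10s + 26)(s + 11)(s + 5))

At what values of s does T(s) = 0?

s = 1, 1

Set the numerator to zero: 3s^2 - 6s + 3 = 0, i.e. 3·(s^2 - 2s + 1) = 0.
Factoring: (s - 1)^2 = 0.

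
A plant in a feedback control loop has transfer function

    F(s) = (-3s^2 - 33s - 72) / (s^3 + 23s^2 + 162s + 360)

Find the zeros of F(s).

s = -3, -8

Set the numerator to zero: -3s^2 - 33s - 72 = 0, i.e. -3·(s^2 + 11s + 24) = 0.
Factoring: (s + 3)(s + 8) = 0.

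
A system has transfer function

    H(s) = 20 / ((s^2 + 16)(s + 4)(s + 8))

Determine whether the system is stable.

marginally stable

The poles can be read from the denominator factors: s = ±4j, -4, -8.
Since the simple pole(s) at s = ±4j lie on the jω-axis with none in the right half-plane, the system is marginally stable.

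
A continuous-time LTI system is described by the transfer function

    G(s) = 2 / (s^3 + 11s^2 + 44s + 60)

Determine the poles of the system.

The poles are the roots of the denominator s^3 + 11s^2 + 44s + 60 = 0.
Trying s = -3: the polynomial evaluates to 0, so (s + 3) is a factor.
Dividing out leaves s^2 + 8s + 20 = 0.
The quadratic formula then gives s = -4 ± 2j.

s = -4 + 2j, -4 - 2j, -3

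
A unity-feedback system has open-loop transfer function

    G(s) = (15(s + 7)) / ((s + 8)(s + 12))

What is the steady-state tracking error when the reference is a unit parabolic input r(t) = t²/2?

G(s) has no poles at the origin.
This is a Type 0 system; Ka = lim_{s→0} s^2·G(s) = 0, so the steady-state error for a parabola input is infinite.

e_ss = ∞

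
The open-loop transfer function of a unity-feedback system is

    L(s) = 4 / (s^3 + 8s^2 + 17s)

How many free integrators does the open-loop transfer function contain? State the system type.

Type 1

The denominator has 1 factor of s at the origin (free integrator), so this is a Type 1 system.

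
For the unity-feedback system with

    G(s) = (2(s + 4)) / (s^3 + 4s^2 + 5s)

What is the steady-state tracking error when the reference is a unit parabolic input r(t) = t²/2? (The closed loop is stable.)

G(s) has one pole at the origin.
This is a Type 1 system; Ka = lim_{s→0} s^2·G(s) = 0, so the steady-state error for a parabola input is infinite.

e_ss = ∞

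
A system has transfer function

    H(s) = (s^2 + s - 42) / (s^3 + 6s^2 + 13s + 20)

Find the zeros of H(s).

Set the numerator to zero: s^2 + s - 42 = 0.
Factoring: (s - 6)(s + 7) = 0.

s = 6, -7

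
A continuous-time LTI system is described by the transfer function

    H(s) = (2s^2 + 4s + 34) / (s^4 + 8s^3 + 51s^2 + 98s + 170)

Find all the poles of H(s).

s = -3 ± 5j, -1 ± 2j

The poles are the roots of the denominator s^4 + 8s^3 + 51s^2 + 98s + 170 = 0.
No real roots exist; factor into two real quadratics: (s^2 + 6s + 34)(s^2 + 2s + 5) = 0.
Each quadratic gives a conjugate pair via the quadratic formula.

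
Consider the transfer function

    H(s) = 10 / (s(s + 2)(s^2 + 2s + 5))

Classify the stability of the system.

marginally stable

The poles can be read from the denominator factors: s = 0, -2, -1 + 2j, -1 - 2j.
Since the simple pole(s) at s = 0 lie on the jω-axis with none in the right half-plane, the system is marginally stable.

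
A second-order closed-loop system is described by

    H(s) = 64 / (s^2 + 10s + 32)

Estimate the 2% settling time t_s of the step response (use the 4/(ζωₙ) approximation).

t_s ≈ 0.8000 s

Comparing s^2 + 10s + 32 to s^2 + 2ζωₙs + ωₙ²: ωₙ = √32 ≈ 5.657 rad/s and ζ = 10/(2·√32) ≈ 0.8839.
ζωₙ = 10/2 = 5, so t_s ≈ 4/(ζωₙ) = 4/5 = 0.8000 s.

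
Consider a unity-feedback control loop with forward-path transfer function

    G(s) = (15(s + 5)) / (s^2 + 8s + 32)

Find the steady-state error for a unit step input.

e_ss = 0.2991

G(s) has no poles at the origin.
This is a Type 0 system. Kp = lim_{s→0} G(s) = 75/32.
e_ss = 1/(1 + Kp) = 1/(1 + 75/32) = 32/107 ≈ 0.2991.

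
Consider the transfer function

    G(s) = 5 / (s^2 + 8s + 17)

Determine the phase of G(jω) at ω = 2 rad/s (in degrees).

At s = j2: numerator = 5, denominator = 13 + j16.
∠G = ∠num − ∠den = 0° − (50.906°) = -50.91°.

∠G(j2) ≈ -50.91°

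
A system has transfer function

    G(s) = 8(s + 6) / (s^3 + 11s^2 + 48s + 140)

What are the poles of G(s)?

The poles are the roots of the denominator s^3 + 11s^2 + 48s + 140 = 0.
Trying s = -7: the polynomial evaluates to 0, so (s + 7) is a factor.
Dividing out leaves s^2 + 4s + 20 = 0.
The quadratic formula then gives s = -2 ± 4j.

s = -2 + 4j, -2 - 4j, -7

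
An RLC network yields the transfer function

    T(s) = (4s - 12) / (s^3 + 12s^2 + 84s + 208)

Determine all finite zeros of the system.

Set the numerator to zero: 4s - 12 = 0, i.e. 4·(s - 3) = 0.
So s = 3.

s = 3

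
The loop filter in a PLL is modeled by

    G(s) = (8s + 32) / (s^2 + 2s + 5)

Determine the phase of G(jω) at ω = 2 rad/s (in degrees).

∠G(j2) ≈ -49.40°

At s = j2: numerator = 32 + j16, denominator = 1 + j4.
∠G = ∠num − ∠den = 26.565° − (75.964°) = -49.40°.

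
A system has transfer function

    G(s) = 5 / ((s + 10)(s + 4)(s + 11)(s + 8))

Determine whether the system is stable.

The poles can be read from the denominator factors: s = -10, -4, -11, -8.
Since all poles lie strictly in the left half-plane, the system is stable.

stable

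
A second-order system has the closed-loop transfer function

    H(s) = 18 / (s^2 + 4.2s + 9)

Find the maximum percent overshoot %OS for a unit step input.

Comparing s^2 + 4.2s + 9 to s^2 + 2ζωₙs + ωₙ²: ωₙ = 3 rad/s and ζ = 4.2/(2·3) = 0.7.
%OS = 100·exp(−πζ/√(1−ζ²)) = 100·exp(−π·0.7/√(1−0.7²)) ≈ 4.60%.

%OS ≈ 4.60%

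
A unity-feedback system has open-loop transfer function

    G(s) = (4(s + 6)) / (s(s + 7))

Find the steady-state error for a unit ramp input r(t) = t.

G(s) has one pole at the origin.
This is a Type 1 system. Kv = lim_{s→0} s·G(s) = 24/7.
e_ss = 1/Kv = 1/(24/7) = 7/24 ≈ 0.2917.

e_ss = 0.2917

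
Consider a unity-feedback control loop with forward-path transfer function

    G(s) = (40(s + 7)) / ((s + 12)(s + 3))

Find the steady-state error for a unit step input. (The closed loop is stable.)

G(s) has no poles at the origin.
This is a Type 0 system. Kp = lim_{s→0} G(s) = 280/36 = 70/9.
e_ss = 1/(1 + Kp) = 1/(1 + 70/9) = 9/79 ≈ 0.1139.

e_ss = 0.1139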